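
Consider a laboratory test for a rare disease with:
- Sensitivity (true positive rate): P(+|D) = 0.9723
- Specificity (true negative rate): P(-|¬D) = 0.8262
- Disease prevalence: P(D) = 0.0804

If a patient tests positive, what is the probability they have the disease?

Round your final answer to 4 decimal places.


Let D = has disease, + = positive test

Given:
- P(D) = 0.0804 (prevalence)
- P(+|D) = 0.9723 (sensitivity)
- P(-|¬D) = 0.8262 (specificity)
- P(+|¬D) = 0.1738 (false positive rate = 1 - specificity)

Step 1: Find P(+)
P(+) = P(+|D)P(D) + P(+|¬D)P(¬D)
     = 0.9723 × 0.0804 + 0.1738 × 0.9196
     = 0.07817292 + 0.15982648
     = 0.23799940

Step 2: Apply Bayes' theorem for P(D|+)
P(D|+) = P(+|D)P(D) / P(+)
       = 0.07817292 / 0.23799940
       = 0.3285


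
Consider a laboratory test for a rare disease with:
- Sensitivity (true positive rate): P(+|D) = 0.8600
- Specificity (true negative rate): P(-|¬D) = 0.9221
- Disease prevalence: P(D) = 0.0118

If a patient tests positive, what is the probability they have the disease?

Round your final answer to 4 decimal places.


Let D = has disease, + = positive test

Given:
- P(D) = 0.0118 (prevalence)
- P(+|D) = 0.8600 (sensitivity)
- P(-|¬D) = 0.9221 (specificity)
- P(+|¬D) = 0.0779 (false positive rate = 1 - specificity)

Step 1: Find P(+)
P(+) = P(+|D)P(D) + P(+|¬D)P(¬D)
     = 0.8600 × 0.0118 + 0.0779 × 0.9882
     = 0.01014800 + 0.07698078
     = 0.08712878

Step 2: Apply Bayes' theorem for P(D|+)
P(D|+) = P(+|D)P(D) / P(+)
       = 0.01014800 / 0.08712878
       = 0.1165


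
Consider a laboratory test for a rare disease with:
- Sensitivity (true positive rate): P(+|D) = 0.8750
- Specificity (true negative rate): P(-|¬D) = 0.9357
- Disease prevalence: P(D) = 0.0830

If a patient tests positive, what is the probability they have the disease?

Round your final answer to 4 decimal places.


Let D = has disease, + = positive test

Given:
- P(D) = 0.0830 (prevalence)
- P(+|D) = 0.8750 (sensitivity)
- P(-|¬D) = 0.9357 (specificity)
- P(+|¬D) = 0.0643 (false positive rate = 1 - specificity)

Step 1: Find P(+)
P(+) = P(+|D)P(D) + P(+|¬D)P(¬D)
     = 0.8750 × 0.0830 + 0.0643 × 0.9170
     = 0.07262500 + 0.05896310
     = 0.13158810

Step 2: Apply Bayes' theorem for P(D|+)
P(D|+) = P(+|D)P(D) / P(+)
       = 0.07262500 / 0.13158810
       = 0.5519


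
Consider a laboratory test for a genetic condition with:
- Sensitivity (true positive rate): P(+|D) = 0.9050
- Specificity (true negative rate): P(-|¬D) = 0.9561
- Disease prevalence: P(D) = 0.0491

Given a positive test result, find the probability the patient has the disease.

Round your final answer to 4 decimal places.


Let D = has disease, + = positive test

Given:
- P(D) = 0.0491 (prevalence)
- P(+|D) = 0.9050 (sensitivity)
- P(-|¬D) = 0.9561 (specificity)
- P(+|¬D) = 0.0439 (false positive rate = 1 - specificity)

Step 1: Find P(+)
P(+) = P(+|D)P(D) + P(+|¬D)P(¬D)
     = 0.9050 × 0.0491 + 0.0439 × 0.9509
     = 0.04443550 + 0.04174451
     = 0.08618001

Step 2: Apply Bayes' theorem for P(D|+)
P(D|+) = P(+|D)P(D) / P(+)
       = 0.04443550 / 0.08618001
       = 0.5156


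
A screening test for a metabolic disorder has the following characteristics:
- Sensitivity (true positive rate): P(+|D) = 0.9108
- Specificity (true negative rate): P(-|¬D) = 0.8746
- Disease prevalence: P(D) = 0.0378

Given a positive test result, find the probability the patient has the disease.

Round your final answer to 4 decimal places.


Let D = has disease, + = positive test

Given:
- P(D) = 0.0378 (prevalence)
- P(+|D) = 0.9108 (sensitivity)
- P(-|¬D) = 0.8746 (specificity)
- P(+|¬D) = 0.1254 (false positive rate = 1 - specificity)

Step 1: Find P(+)
P(+) = P(+|D)P(D) + P(+|¬D)P(¬D)
     = 0.9108 × 0.0378 + 0.1254 × 0.9622
     = 0.03442824 + 0.12065988
     = 0.15508812

Step 2: Apply Bayes' theorem for P(D|+)
P(D|+) = P(+|D)P(D) / P(+)
       = 0.03442824 / 0.15508812
       = 0.2220


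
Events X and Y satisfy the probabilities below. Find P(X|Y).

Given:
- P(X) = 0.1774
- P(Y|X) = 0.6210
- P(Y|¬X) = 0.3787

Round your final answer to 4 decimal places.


Bayes' theorem: P(X|Y) = P(Y|X) × P(X) / P(Y)

Step 1: Calculate P(Y) using law of total probability
P(Y) = P(Y|X)P(X) + P(Y|¬X)P(¬X)
     = 0.6210 × 0.1774 + 0.3787 × 0.8226
     = 0.11016540 + 0.31151862
     = 0.42168402

Step 2: Apply Bayes' theorem
P(X|Y) = P(Y|X) × P(X) / P(Y)
       = 0.11016540 / 0.42168402
       = 0.2613


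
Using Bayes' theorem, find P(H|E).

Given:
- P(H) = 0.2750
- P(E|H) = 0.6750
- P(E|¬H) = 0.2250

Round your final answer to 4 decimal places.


Bayes' theorem: P(H|E) = P(E|H) × P(H) / P(E)

Step 1: Calculate P(E) using law of total probability
P(E) = P(E|H)P(H) + P(E|¬H)P(¬H)
     = 0.6750 × 0.2750 + 0.2250 × 0.7250
     = 0.18562500 + 0.16312500
     = 0.34875000

Step 2: Apply Bayes' theorem
P(H|E) = P(E|H) × P(H) / P(E)
       = 0.18562500 / 0.34875000
       = 0.5323


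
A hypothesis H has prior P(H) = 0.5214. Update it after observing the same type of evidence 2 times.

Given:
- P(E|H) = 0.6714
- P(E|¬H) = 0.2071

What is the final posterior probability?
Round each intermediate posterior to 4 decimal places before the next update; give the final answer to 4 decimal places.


Sequential Bayesian updating:

Initial prior: P(H) = 0.5214

Update 1:
  P(E) = 0.6714 × 0.5214 + 0.2071 × 0.4786 = 0.35006796 + 0.09911806 = 0.44918602
  P(H|E) = 0.35006796 / 0.44918602 = 0.7793

Update 2:
  P(E) = 0.6714 × 0.7793 + 0.2071 × 0.2207 = 0.52322202 + 0.04570697 = 0.56892899
  P(H|E) = 0.52322202 / 0.56892899 = 0.9197

Final posterior: 0.9197


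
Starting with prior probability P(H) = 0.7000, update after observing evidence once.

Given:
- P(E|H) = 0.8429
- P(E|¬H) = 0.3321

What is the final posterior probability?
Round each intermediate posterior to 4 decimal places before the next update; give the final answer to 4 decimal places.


Sequential Bayesian updating:

Initial prior: P(H) = 0.7000

Update 1:
  P(E) = 0.8429 × 0.7000 + 0.3321 × 0.3000 = 0.59003000 + 0.09963000 = 0.68966000
  P(H|E) = 0.59003000 / 0.68966000 = 0.8555

Final posterior: 0.8555


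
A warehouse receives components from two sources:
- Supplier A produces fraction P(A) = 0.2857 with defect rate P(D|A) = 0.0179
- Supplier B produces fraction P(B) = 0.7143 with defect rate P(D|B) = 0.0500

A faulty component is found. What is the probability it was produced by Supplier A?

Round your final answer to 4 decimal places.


Let A = from Supplier A, D = faulty

Given:
- P(A) = 0.2857, P(B) = 0.7143
- P(D|A) = 0.0179, P(D|B) = 0.0500

Step 1: Find P(D)
P(D) = P(D|A)P(A) + P(D|B)P(B)
     = 0.0179 × 0.2857 + 0.0500 × 0.7143
     = 0.00511403 + 0.03571500
     = 0.04082903

Step 2: Apply Bayes' theorem
P(A|D) = P(D|A)P(A) / P(D)
       = 0.00511403 / 0.04082903
       = 0.1253


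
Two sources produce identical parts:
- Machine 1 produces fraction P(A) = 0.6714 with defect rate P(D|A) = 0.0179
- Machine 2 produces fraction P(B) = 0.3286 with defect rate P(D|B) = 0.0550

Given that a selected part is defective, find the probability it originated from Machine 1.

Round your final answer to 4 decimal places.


Let A = from Machine 1, D = defective

Given:
- P(A) = 0.6714, P(B) = 0.3286
- P(D|A) = 0.0179, P(D|B) = 0.0550

Step 1: Find P(D)
P(D) = P(D|A)P(A) + P(D|B)P(B)
     = 0.0179 × 0.6714 + 0.0550 × 0.3286
     = 0.01201806 + 0.01807300
     = 0.03009106

Step 2: Apply Bayes' theorem
P(A|D) = P(D|A)P(A) / P(D)
       = 0.01201806 / 0.03009106
       = 0.3994


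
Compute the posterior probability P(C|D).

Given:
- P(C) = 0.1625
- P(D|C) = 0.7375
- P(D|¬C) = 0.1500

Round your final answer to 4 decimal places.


Bayes' theorem: P(C|D) = P(D|C) × P(C) / P(D)

Step 1: Calculate P(D) using law of total probability
P(D) = P(D|C)P(C) + P(D|¬C)P(¬C)
     = 0.7375 × 0.1625 + 0.1500 × 0.8375
     = 0.11984375 + 0.12562500
     = 0.24546875

Step 2: Apply Bayes' theorem
P(C|D) = P(D|C) × P(C) / P(D)
       = 0.11984375 / 0.24546875
       = 0.4882


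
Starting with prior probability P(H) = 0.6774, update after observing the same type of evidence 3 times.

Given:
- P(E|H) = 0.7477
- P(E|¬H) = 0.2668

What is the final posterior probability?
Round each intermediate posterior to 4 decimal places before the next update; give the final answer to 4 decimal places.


Sequential Bayesian updating:

Initial prior: P(H) = 0.6774

Update 1:
  P(E) = 0.7477 × 0.6774 + 0.2668 × 0.3226 = 0.50649198 + 0.08606968 = 0.59256166
  P(H|E) = 0.50649198 / 0.59256166 = 0.8547

Update 2:
  P(E) = 0.7477 × 0.8547 + 0.2668 × 0.1453 = 0.63905919 + 0.03876604 = 0.67782523
  P(H|E) = 0.63905919 / 0.67782523 = 0.9428

Update 3:
  P(E) = 0.7477 × 0.9428 + 0.2668 × 0.0572 = 0.70493156 + 0.01526096 = 0.72019252
  P(H|E) = 0.70493156 / 0.72019252 = 0.9788

Final posterior: 0.9788


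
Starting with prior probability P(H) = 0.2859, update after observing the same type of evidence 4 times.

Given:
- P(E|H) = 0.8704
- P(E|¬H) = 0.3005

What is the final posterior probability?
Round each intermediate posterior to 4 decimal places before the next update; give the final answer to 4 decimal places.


Sequential Bayesian updating:

Initial prior: P(H) = 0.2859

Update 1:
  P(E) = 0.8704 × 0.2859 + 0.3005 × 0.7141 = 0.24884736 + 0.21458705 = 0.46343441
  P(H|E) = 0.24884736 / 0.46343441 = 0.5370

Update 2:
  P(E) = 0.8704 × 0.5370 + 0.3005 × 0.4630 = 0.46740480 + 0.13913150 = 0.60653630
  P(H|E) = 0.46740480 / 0.60653630 = 0.7706

Update 3:
  P(E) = 0.8704 × 0.7706 + 0.3005 × 0.2294 = 0.67073024 + 0.06893470 = 0.73966494
  P(H|E) = 0.67073024 / 0.73966494 = 0.9068

Update 4:
  P(E) = 0.8704 × 0.9068 + 0.3005 × 0.0932 = 0.78927872 + 0.02800660 = 0.81728532
  P(H|E) = 0.78927872 / 0.81728532 = 0.9657

Final posterior: 0.9657


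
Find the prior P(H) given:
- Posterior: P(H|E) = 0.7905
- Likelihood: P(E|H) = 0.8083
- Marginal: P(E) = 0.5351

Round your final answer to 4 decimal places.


From Bayes' theorem: P(H|E) = P(E|H) × P(H) / P(E)

Rearranging for P(H):
P(H) = P(H|E) × P(E) / P(E|H)
     = 0.7905 × 0.5351 / 0.8083
     = 0.42299655 / 0.8083
     = 0.5233


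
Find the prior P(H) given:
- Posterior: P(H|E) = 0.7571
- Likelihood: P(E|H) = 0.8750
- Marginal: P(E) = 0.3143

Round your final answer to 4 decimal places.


From Bayes' theorem: P(H|E) = P(E|H) × P(H) / P(E)

Rearranging for P(H):
P(H) = P(H|E) × P(E) / P(E|H)
     = 0.7571 × 0.3143 / 0.8750
     = 0.23795653 / 0.8750
     = 0.2720


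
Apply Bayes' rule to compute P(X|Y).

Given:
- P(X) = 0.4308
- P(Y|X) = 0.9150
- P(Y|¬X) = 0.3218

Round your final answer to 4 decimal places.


Bayes' theorem: P(X|Y) = P(Y|X) × P(X) / P(Y)

Step 1: Calculate P(Y) using law of total probability
P(Y) = P(Y|X)P(X) + P(Y|¬X)P(¬X)
     = 0.9150 × 0.4308 + 0.3218 × 0.5692
     = 0.39418200 + 0.18316856
     = 0.57735056

Step 2: Apply Bayes' theorem
P(X|Y) = P(Y|X) × P(X) / P(Y)
       = 0.39418200 / 0.57735056
       = 0.6827


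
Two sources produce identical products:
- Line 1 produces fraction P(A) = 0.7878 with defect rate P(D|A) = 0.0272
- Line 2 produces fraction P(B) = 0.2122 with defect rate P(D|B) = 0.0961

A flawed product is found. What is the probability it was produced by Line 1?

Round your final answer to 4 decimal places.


Let A = from Line 1, D = flawed

Given:
- P(A) = 0.7878, P(B) = 0.2122
- P(D|A) = 0.0272, P(D|B) = 0.0961

Step 1: Find P(D)
P(D) = P(D|A)P(A) + P(D|B)P(B)
     = 0.0272 × 0.7878 + 0.0961 × 0.2122
     = 0.02142816 + 0.02039242
     = 0.04182058

Step 2: Apply Bayes' theorem
P(A|D) = P(D|A)P(A) / P(D)
       = 0.02142816 / 0.04182058
       = 0.5124


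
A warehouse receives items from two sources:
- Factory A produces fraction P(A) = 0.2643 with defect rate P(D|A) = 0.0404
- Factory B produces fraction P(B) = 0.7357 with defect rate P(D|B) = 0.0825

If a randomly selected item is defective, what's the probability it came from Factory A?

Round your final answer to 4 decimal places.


Let A = from Factory A, D = defective

Given:
- P(A) = 0.2643, P(B) = 0.7357
- P(D|A) = 0.0404, P(D|B) = 0.0825

Step 1: Find P(D)
P(D) = P(D|A)P(A) + P(D|B)P(B)
     = 0.0404 × 0.2643 + 0.0825 × 0.7357
     = 0.01067772 + 0.06069525
     = 0.07137297

Step 2: Apply Bayes' theorem
P(A|D) = P(D|A)P(A) / P(D)
       = 0.01067772 / 0.07137297
       = 0.1496


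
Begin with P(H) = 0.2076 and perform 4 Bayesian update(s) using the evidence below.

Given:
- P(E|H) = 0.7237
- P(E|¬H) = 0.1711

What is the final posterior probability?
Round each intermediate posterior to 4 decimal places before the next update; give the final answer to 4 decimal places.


Sequential Bayesian updating:

Initial prior: P(H) = 0.2076

Update 1:
  P(E) = 0.7237 × 0.2076 + 0.1711 × 0.7924 = 0.15024012 + 0.13557964 = 0.28581976
  P(H|E) = 0.15024012 / 0.28581976 = 0.5256

Update 2:
  P(E) = 0.7237 × 0.5256 + 0.1711 × 0.4744 = 0.38037672 + 0.08116984 = 0.46154656
  P(H|E) = 0.38037672 / 0.46154656 = 0.8241

Update 3:
  P(E) = 0.7237 × 0.8241 + 0.1711 × 0.1759 = 0.59640117 + 0.03009649 = 0.62649766
  P(H|E) = 0.59640117 / 0.62649766 = 0.9520

Update 4:
  P(E) = 0.7237 × 0.9520 + 0.1711 × 0.0480 = 0.68896240 + 0.00821280 = 0.69717520
  P(H|E) = 0.68896240 / 0.69717520 = 0.9882

Final posterior: 0.9882


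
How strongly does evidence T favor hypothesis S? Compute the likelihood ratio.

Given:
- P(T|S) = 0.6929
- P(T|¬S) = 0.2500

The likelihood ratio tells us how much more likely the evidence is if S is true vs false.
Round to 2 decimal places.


Likelihood Ratio (LR) = P(T|S) / P(T|¬S)

LR = 0.6929 / 0.2500
   = 2.77

The evidence is 2.77 times more likely if S is true than if S is false.
Since LR > 1, the evidence supports S over ¬S.


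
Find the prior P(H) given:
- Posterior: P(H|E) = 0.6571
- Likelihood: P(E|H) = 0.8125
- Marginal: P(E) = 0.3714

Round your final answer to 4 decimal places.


From Bayes' theorem: P(H|E) = P(E|H) × P(H) / P(E)

Rearranging for P(H):
P(H) = P(H|E) × P(E) / P(E|H)
     = 0.6571 × 0.3714 / 0.8125
     = 0.24404694 / 0.8125
     = 0.3004


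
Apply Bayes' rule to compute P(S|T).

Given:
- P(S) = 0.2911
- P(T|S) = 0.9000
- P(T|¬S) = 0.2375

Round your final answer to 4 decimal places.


Bayes' theorem: P(S|T) = P(T|S) × P(S) / P(T)

Step 1: Calculate P(T) using law of total probability
P(T) = P(T|S)P(S) + P(T|¬S)P(¬S)
     = 0.9000 × 0.2911 + 0.2375 × 0.7089
     = 0.26199000 + 0.16836375
     = 0.43035375

Step 2: Apply Bayes' theorem
P(S|T) = P(T|S) × P(S) / P(T)
       = 0.26199000 / 0.43035375
       = 0.6088


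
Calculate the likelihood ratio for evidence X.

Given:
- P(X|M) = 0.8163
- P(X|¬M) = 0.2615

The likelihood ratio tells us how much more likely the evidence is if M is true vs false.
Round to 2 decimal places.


Likelihood Ratio (LR) = P(X|M) / P(X|¬M)

LR = 0.8163 / 0.2615
   = 3.12

The evidence is 3.12 times more likely if M is true than if M is false.
LR > 1, so observing X raises the odds in favor of M.


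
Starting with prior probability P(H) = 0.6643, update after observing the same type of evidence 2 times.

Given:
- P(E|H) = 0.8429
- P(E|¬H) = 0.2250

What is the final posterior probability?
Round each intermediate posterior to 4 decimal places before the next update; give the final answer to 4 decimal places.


Sequential Bayesian updating:

Initial prior: P(H) = 0.6643

Update 1:
  P(E) = 0.8429 × 0.6643 + 0.2250 × 0.3357 = 0.55993847 + 0.07553250 = 0.63547097
  P(H|E) = 0.55993847 / 0.63547097 = 0.8811

Update 2:
  P(E) = 0.8429 × 0.8811 + 0.2250 × 0.1189 = 0.74267919 + 0.02675250 = 0.76943169
  P(H|E) = 0.74267919 / 0.76943169 = 0.9652

Final posterior: 0.9652


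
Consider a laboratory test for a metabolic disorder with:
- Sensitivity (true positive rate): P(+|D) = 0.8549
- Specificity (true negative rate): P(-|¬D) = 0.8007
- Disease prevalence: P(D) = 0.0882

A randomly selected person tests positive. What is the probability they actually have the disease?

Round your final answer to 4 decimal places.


Let D = has disease, + = positive test

Given:
- P(D) = 0.0882 (prevalence)
- P(+|D) = 0.8549 (sensitivity)
- P(-|¬D) = 0.8007 (specificity)
- P(+|¬D) = 0.1993 (false positive rate = 1 - specificity)

Step 1: Find P(+)
P(+) = P(+|D)P(D) + P(+|¬D)P(¬D)
     = 0.8549 × 0.0882 + 0.1993 × 0.9118
     = 0.07540218 + 0.18172174
     = 0.25712392

Step 2: Apply Bayes' theorem for P(D|+)
P(D|+) = P(+|D)P(D) / P(+)
       = 0.07540218 / 0.25712392
       = 0.2933


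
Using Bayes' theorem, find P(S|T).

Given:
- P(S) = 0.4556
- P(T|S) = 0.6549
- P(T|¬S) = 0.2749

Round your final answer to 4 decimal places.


Bayes' theorem: P(S|T) = P(T|S) × P(S) / P(T)

Step 1: Calculate P(T) using law of total probability
P(T) = P(T|S)P(S) + P(T|¬S)P(¬S)
     = 0.6549 × 0.4556 + 0.2749 × 0.5444
     = 0.29837244 + 0.14965556
     = 0.44802800

Step 2: Apply Bayes' theorem
P(S|T) = P(T|S) × P(S) / P(T)
       = 0.29837244 / 0.44802800
       = 0.6660


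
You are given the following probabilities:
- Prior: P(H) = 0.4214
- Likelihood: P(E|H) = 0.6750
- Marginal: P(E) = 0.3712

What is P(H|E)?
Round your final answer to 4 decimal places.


Using Bayes' theorem:

P(H|E) = P(E|H) × P(H) / P(E)
       = 0.6750 × 0.4214 / 0.3712
       = 0.28444500 / 0.3712
       = 0.7663

The evidence strengthens our belief in H.
Prior: 0.4214 → Posterior: 0.7663


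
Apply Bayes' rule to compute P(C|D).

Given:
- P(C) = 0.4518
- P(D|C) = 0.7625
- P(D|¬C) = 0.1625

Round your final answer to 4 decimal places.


Bayes' theorem: P(C|D) = P(D|C) × P(C) / P(D)

Step 1: Calculate P(D) using law of total probability
P(D) = P(D|C)P(C) + P(D|¬C)P(¬C)
     = 0.7625 × 0.4518 + 0.1625 × 0.5482
     = 0.34449750 + 0.08908250
     = 0.43358000

Step 2: Apply Bayes' theorem
P(C|D) = P(D|C) × P(C) / P(D)
       = 0.34449750 / 0.43358000
       = 0.7945


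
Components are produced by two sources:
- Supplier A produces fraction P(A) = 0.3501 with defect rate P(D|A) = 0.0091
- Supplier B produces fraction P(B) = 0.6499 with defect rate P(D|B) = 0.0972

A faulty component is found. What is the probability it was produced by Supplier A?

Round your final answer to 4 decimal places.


Let A = from Supplier A, D = faulty

Given:
- P(A) = 0.3501, P(B) = 0.6499
- P(D|A) = 0.0091, P(D|B) = 0.0972

Step 1: Find P(D)
P(D) = P(D|A)P(A) + P(D|B)P(B)
     = 0.0091 × 0.3501 + 0.0972 × 0.6499
     = 0.00318591 + 0.06317028
     = 0.06635619

Step 2: Apply Bayes' theorem
P(A|D) = P(D|A)P(A) / P(D)
       = 0.00318591 / 0.06635619
       = 0.0480


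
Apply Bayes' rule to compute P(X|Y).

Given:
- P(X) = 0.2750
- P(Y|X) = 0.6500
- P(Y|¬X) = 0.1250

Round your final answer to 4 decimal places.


Bayes' theorem: P(X|Y) = P(Y|X) × P(X) / P(Y)

Step 1: Calculate P(Y) using law of total probability
P(Y) = P(Y|X)P(X) + P(Y|¬X)P(¬X)
     = 0.6500 × 0.2750 + 0.1250 × 0.7250
     = 0.17875000 + 0.09062500
     = 0.26937500

Step 2: Apply Bayes' theorem
P(X|Y) = P(Y|X) × P(X) / P(Y)
       = 0.17875000 / 0.26937500
       = 0.6636


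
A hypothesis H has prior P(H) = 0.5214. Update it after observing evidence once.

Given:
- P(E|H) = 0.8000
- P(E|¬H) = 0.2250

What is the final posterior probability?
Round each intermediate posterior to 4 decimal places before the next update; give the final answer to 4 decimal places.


Sequential Bayesian updating:

Initial prior: P(H) = 0.5214

Update 1:
  P(E) = 0.8000 × 0.5214 + 0.2250 × 0.4786 = 0.41712000 + 0.10768500 = 0.52480500
  P(H|E) = 0.41712000 / 0.52480500 = 0.7948

Final posterior: 0.7948


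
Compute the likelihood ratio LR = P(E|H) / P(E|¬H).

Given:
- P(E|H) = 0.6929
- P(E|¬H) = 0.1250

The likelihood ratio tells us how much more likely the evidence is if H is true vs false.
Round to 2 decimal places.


Likelihood Ratio (LR) = P(E|H) / P(E|¬H)

LR = 0.6929 / 0.1250
   = 5.54

The evidence is 5.54 times more likely if H is true than if H is false.
LR > 1, so observing E raises the odds in favor of H.


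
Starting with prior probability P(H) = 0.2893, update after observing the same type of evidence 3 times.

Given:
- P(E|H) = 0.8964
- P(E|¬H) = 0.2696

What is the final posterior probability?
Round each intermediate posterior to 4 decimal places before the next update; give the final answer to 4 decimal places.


Sequential Bayesian updating:

Initial prior: P(H) = 0.2893

Update 1:
  P(E) = 0.8964 × 0.2893 + 0.2696 × 0.7107 = 0.25932852 + 0.19160472 = 0.45093324
  P(H|E) = 0.25932852 / 0.45093324 = 0.5751

Update 2:
  P(E) = 0.8964 × 0.5751 + 0.2696 × 0.4249 = 0.51551964 + 0.11455304 = 0.63007268
  P(H|E) = 0.51551964 / 0.63007268 = 0.8182

Update 3:
  P(E) = 0.8964 × 0.8182 + 0.2696 × 0.1818 = 0.73343448 + 0.04901328 = 0.78244776
  P(H|E) = 0.73343448 / 0.78244776 = 0.9374

Final posterior: 0.9374


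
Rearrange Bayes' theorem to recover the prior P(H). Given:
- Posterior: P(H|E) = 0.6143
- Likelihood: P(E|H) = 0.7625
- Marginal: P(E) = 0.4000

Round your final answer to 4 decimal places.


From Bayes' theorem: P(H|E) = P(E|H) × P(H) / P(E)

Rearranging for P(H):
P(H) = P(H|E) × P(E) / P(E|H)
     = 0.6143 × 0.4000 / 0.7625
     = 0.24572000 / 0.7625
     = 0.3223


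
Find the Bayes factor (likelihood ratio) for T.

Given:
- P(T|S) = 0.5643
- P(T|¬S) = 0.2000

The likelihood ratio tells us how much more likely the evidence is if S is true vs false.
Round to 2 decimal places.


Likelihood Ratio (LR) = P(T|S) / P(T|¬S)

LR = 0.5643 / 0.2000
   = 2.82

The evidence is 2.82 times more likely if S is true than if S is false.
Because LR exceeds 1, T is evidence for S.


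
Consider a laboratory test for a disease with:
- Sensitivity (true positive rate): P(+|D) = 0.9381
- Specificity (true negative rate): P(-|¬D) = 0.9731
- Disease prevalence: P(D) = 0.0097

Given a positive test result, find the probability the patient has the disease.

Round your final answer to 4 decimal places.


Let D = has disease, + = positive test

Given:
- P(D) = 0.0097 (prevalence)
- P(+|D) = 0.9381 (sensitivity)
- P(-|¬D) = 0.9731 (specificity)
- P(+|¬D) = 0.0269 (false positive rate = 1 - specificity)

Step 1: Find P(+)
P(+) = P(+|D)P(D) + P(+|¬D)P(¬D)
     = 0.9381 × 0.0097 + 0.0269 × 0.9903
     = 0.00909957 + 0.02663907
     = 0.03573864

Step 2: Apply Bayes' theorem for P(D|+)
P(D|+) = P(+|D)P(D) / P(+)
       = 0.00909957 / 0.03573864
       = 0.2546


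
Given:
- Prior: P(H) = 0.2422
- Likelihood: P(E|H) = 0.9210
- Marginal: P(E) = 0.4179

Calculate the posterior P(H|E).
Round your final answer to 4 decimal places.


Using Bayes' theorem:

P(H|E) = P(E|H) × P(H) / P(E)
       = 0.9210 × 0.2422 / 0.4179
       = 0.22306620 / 0.4179
       = 0.5338

The evidence strengthens our belief in H.
Prior: 0.2422 → Posterior: 0.5338


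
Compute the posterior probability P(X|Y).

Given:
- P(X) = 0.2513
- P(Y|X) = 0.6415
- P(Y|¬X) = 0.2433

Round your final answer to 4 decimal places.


Bayes' theorem: P(X|Y) = P(Y|X) × P(X) / P(Y)

Step 1: Calculate P(Y) using law of total probability
P(Y) = P(Y|X)P(X) + P(Y|¬X)P(¬X)
     = 0.6415 × 0.2513 + 0.2433 × 0.7487
     = 0.16120895 + 0.18215871
     = 0.34336766

Step 2: Apply Bayes' theorem
P(X|Y) = P(Y|X) × P(X) / P(Y)
       = 0.16120895 / 0.34336766
       = 0.4695


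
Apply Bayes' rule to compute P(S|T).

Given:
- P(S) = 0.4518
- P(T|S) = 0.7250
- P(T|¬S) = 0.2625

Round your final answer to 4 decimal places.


Bayes' theorem: P(S|T) = P(T|S) × P(S) / P(T)

Step 1: Calculate P(T) using law of total probability
P(T) = P(T|S)P(S) + P(T|¬S)P(¬S)
     = 0.7250 × 0.4518 + 0.2625 × 0.5482
     = 0.32755500 + 0.14390250
     = 0.47145750

Step 2: Apply Bayes' theorem
P(S|T) = P(T|S) × P(S) / P(T)
       = 0.32755500 / 0.47145750
       = 0.6948


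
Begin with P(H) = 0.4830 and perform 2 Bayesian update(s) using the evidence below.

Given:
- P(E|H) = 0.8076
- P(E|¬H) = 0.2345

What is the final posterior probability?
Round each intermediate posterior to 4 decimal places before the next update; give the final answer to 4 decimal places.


Sequential Bayesian updating:

Initial prior: P(H) = 0.4830

Update 1:
  P(E) = 0.8076 × 0.4830 + 0.2345 × 0.5170 = 0.39007080 + 0.12123650 = 0.51130730
  P(H|E) = 0.39007080 / 0.51130730 = 0.7629

Update 2:
  P(E) = 0.8076 × 0.7629 + 0.2345 × 0.2371 = 0.61611804 + 0.05559995 = 0.67171799
  P(H|E) = 0.61611804 / 0.67171799 = 0.9172

Final posterior: 0.9172


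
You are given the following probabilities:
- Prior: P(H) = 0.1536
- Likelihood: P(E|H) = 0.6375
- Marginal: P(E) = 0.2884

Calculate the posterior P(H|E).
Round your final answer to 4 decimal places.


Using Bayes' theorem:

P(H|E) = P(E|H) × P(H) / P(E)
       = 0.6375 × 0.1536 / 0.2884
       = 0.09792000 / 0.2884
       = 0.3395

The evidence strengthens our belief in H.
Prior: 0.1536 → Posterior: 0.3395


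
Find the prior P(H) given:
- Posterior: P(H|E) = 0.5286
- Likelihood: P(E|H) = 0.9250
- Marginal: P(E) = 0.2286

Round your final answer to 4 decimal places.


From Bayes' theorem: P(H|E) = P(E|H) × P(H) / P(E)

Rearranging for P(H):
P(H) = P(H|E) × P(E) / P(E|H)
     = 0.5286 × 0.2286 / 0.9250
     = 0.12083796 / 0.9250
     = 0.1306


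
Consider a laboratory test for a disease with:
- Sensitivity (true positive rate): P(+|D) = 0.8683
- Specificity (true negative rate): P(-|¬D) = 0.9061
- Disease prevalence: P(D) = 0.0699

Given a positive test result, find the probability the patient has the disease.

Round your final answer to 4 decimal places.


Let D = has disease, + = positive test

Given:
- P(D) = 0.0699 (prevalence)
- P(+|D) = 0.8683 (sensitivity)
- P(-|¬D) = 0.9061 (specificity)
- P(+|¬D) = 0.0939 (false positive rate = 1 - specificity)

Step 1: Find P(+)
P(+) = P(+|D)P(D) + P(+|¬D)P(¬D)
     = 0.8683 × 0.0699 + 0.0939 × 0.9301
     = 0.06069417 + 0.08733639
     = 0.14803056

Step 2: Apply Bayes' theorem for P(D|+)
P(D|+) = P(+|D)P(D) / P(+)
       = 0.06069417 / 0.14803056
       = 0.4100


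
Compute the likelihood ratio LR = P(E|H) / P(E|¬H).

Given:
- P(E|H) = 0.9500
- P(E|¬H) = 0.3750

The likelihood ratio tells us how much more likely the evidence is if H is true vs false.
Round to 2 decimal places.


Likelihood Ratio (LR) = P(E|H) / P(E|¬H)

LR = 0.9500 / 0.3750
   = 2.53

The evidence is 2.53 times more likely if H is true than if H is false.
Since LR > 1, the evidence supports H over ¬H.


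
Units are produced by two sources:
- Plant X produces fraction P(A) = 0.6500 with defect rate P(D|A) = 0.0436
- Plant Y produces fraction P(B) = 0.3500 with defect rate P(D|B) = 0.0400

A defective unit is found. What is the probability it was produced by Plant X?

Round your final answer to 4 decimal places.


Let A = from Plant X, D = defective

Given:
- P(A) = 0.6500, P(B) = 0.3500
- P(D|A) = 0.0436, P(D|B) = 0.0400

Step 1: Find P(D)
P(D) = P(D|A)P(A) + P(D|B)P(B)
     = 0.0436 × 0.6500 + 0.0400 × 0.3500
     = 0.02834000 + 0.01400000
     = 0.04234000

Step 2: Apply Bayes' theorem
P(A|D) = P(D|A)P(A) / P(D)
       = 0.02834000 / 0.04234000
       = 0.6693


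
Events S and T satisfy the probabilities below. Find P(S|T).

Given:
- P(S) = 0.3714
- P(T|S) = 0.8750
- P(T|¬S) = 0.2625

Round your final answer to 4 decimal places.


Bayes' theorem: P(S|T) = P(T|S) × P(S) / P(T)

Step 1: Calculate P(T) using law of total probability
P(T) = P(T|S)P(S) + P(T|¬S)P(¬S)
     = 0.8750 × 0.3714 + 0.2625 × 0.6286
     = 0.32497500 + 0.16500750
     = 0.48998250

Step 2: Apply Bayes' theorem
P(S|T) = P(T|S) × P(S) / P(T)
       = 0.32497500 / 0.48998250
       = 0.6632


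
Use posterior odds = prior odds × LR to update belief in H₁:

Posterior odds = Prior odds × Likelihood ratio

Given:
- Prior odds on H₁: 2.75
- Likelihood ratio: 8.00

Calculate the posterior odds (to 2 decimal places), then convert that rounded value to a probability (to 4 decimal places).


Step 1: Calculate posterior odds
Posterior odds = Prior odds × LR
               = 2.75 × 8.00
               = 22.00

Step 2: Convert to probability
P(H₁|E) = Posterior odds / (1 + Posterior odds)
       = 22.00 / (1 + 22.00)
       = 22.00 / 23.00
       = 0.9565

The evidence increased P(H₁) from 0.7333 to 0.9565.


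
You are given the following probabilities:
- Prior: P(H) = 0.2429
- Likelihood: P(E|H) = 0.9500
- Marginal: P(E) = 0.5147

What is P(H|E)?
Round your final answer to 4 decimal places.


Using Bayes' theorem:

P(H|E) = P(E|H) × P(H) / P(E)
       = 0.9500 × 0.2429 / 0.5147
       = 0.23075500 / 0.5147
       = 0.4483

The evidence strengthens our belief in H.
Prior: 0.2429 → Posterior: 0.4483


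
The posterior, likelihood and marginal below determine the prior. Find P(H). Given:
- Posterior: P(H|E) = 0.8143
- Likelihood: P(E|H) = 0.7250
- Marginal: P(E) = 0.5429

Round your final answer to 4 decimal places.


From Bayes' theorem: P(H|E) = P(E|H) × P(H) / P(E)

Rearranging for P(H):
P(H) = P(H|E) × P(E) / P(E|H)
     = 0.8143 × 0.5429 / 0.7250
     = 0.44208347 / 0.7250
     = 0.6098


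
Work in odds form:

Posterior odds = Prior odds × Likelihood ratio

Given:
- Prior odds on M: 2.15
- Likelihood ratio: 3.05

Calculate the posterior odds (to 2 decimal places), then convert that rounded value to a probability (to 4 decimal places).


Step 1: Calculate posterior odds
Posterior odds = Prior odds × LR
               = 2.15 × 3.05
               = 6.56

Step 2: Convert to probability
P(M|E) = Posterior odds / (1 + Posterior odds)
       = 6.56 / (1 + 6.56)
       = 6.56 / 7.56
       = 0.8677

The evidence increased P(M) from 0.6825 to 0.8677.


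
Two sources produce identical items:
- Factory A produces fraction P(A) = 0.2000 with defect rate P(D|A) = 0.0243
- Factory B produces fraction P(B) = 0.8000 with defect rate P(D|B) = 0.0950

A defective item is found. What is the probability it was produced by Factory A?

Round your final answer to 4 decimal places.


Let A = from Factory A, D = defective

Given:
- P(A) = 0.2000, P(B) = 0.8000
- P(D|A) = 0.0243, P(D|B) = 0.0950

Step 1: Find P(D)
P(D) = P(D|A)P(A) + P(D|B)P(B)
     = 0.0243 × 0.2000 + 0.0950 × 0.8000
     = 0.00486000 + 0.07600000
     = 0.08086000

Step 2: Apply Bayes' theorem
P(A|D) = P(D|A)P(A) / P(D)
       = 0.00486000 / 0.08086000
       = 0.0601


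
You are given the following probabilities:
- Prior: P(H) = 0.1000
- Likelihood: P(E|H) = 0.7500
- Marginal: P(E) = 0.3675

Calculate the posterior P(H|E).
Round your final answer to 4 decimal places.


Using Bayes' theorem:

P(H|E) = P(E|H) × P(H) / P(E)
       = 0.7500 × 0.1000 / 0.3675
       = 0.07500000 / 0.3675
       = 0.2041

The evidence strengthens our belief in H.
Prior: 0.1000 → Posterior: 0.2041


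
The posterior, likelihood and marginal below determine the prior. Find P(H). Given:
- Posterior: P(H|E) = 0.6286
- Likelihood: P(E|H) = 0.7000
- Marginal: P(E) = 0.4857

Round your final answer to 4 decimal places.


From Bayes' theorem: P(H|E) = P(E|H) × P(H) / P(E)

Rearranging for P(H):
P(H) = P(H|E) × P(E) / P(E|H)
     = 0.6286 × 0.4857 / 0.7000
     = 0.30531102 / 0.7000
     = 0.4362


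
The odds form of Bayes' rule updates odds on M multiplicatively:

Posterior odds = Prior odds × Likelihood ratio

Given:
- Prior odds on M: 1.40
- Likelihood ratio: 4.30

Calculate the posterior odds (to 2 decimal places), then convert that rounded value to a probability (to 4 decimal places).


Step 1: Calculate posterior odds
Posterior odds = Prior odds × LR
               = 1.40 × 4.30
               = 6.02

Step 2: Convert to probability
P(M|E) = Posterior odds / (1 + Posterior odds)
       = 6.02 / (1 + 6.02)
       = 6.02 / 7.02
       = 0.8575

The evidence increased P(M) from 0.5833 to 0.8575.


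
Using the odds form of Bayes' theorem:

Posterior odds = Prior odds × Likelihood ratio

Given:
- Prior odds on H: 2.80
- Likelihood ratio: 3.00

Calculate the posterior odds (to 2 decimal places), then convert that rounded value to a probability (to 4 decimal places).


Step 1: Calculate posterior odds
Posterior odds = Prior odds × LR
               = 2.80 × 3.00
               = 8.40

Step 2: Convert to probability
P(H|E) = Posterior odds / (1 + Posterior odds)
       = 8.40 / (1 + 8.40)
       = 8.40 / 9.40
       = 0.8936

The evidence increased P(H) from 0.7368 to 0.8936.


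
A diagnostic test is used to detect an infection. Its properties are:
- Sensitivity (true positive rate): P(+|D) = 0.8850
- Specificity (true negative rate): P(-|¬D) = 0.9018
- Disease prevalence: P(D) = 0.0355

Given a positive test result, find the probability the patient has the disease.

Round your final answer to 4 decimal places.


Let D = has disease, + = positive test

Given:
- P(D) = 0.0355 (prevalence)
- P(+|D) = 0.8850 (sensitivity)
- P(-|¬D) = 0.9018 (specificity)
- P(+|¬D) = 0.0982 (false positive rate = 1 - specificity)

Step 1: Find P(+)
P(+) = P(+|D)P(D) + P(+|¬D)P(¬D)
     = 0.8850 × 0.0355 + 0.0982 × 0.9645
     = 0.03141750 + 0.09471390
     = 0.12613140

Step 2: Apply Bayes' theorem for P(D|+)
P(D|+) = P(+|D)P(D) / P(+)
       = 0.03141750 / 0.12613140
       = 0.2491


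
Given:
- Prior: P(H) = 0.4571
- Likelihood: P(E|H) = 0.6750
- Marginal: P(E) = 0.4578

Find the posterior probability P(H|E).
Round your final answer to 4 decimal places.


Using Bayes' theorem:

P(H|E) = P(E|H) × P(H) / P(E)
       = 0.6750 × 0.4571 / 0.4578
       = 0.30854250 / 0.4578
       = 0.6740

The evidence strengthens our belief in H.
Prior: 0.4571 → Posterior: 0.6740


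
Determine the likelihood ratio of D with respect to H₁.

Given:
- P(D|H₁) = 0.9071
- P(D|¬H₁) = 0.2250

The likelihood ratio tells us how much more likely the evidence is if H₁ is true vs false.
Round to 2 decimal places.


Likelihood Ratio (LR) = P(D|H₁) / P(D|¬H₁)

LR = 0.9071 / 0.2250
   = 4.03

The evidence is 4.03 times more likely if H₁ is true than if H₁ is false.
Since LR > 1, the evidence supports H₁ over ¬H₁.


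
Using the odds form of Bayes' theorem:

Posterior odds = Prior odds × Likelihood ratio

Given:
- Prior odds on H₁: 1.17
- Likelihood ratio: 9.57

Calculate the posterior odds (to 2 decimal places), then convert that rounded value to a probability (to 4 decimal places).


Step 1: Calculate posterior odds
Posterior odds = Prior odds × LR
               = 1.17 × 9.57
               = 11.20

Step 2: Convert to probability
P(H₁|E) = Posterior odds / (1 + Posterior odds)
       = 11.20 / (1 + 11.20)
       = 11.20 / 12.20
       = 0.9180

The evidence increased P(H₁) from 0.5392 to 0.9180.


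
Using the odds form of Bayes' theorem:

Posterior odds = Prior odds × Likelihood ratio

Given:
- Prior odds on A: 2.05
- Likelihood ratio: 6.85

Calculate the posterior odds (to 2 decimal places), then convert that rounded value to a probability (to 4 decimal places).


Step 1: Calculate posterior odds
Posterior odds = Prior odds × LR
               = 2.05 × 6.85
               = 14.04

Step 2: Convert to probability
P(A|E) = Posterior odds / (1 + Posterior odds)
       = 14.04 / (1 + 14.04)
       = 14.04 / 15.04
       = 0.9335

The evidence increased P(A) from 0.6721 to 0.9335.


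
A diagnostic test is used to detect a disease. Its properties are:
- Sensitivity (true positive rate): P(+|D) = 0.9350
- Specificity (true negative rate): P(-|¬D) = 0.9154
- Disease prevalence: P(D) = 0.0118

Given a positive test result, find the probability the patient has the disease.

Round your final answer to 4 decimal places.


Let D = has disease, + = positive test

Given:
- P(D) = 0.0118 (prevalence)
- P(+|D) = 0.9350 (sensitivity)
- P(-|¬D) = 0.9154 (specificity)
- P(+|¬D) = 0.0846 (false positive rate = 1 - specificity)

Step 1: Find P(+)
P(+) = P(+|D)P(D) + P(+|¬D)P(¬D)
     = 0.9350 × 0.0118 + 0.0846 × 0.9882
     = 0.01103300 + 0.08360172
     = 0.09463472

Step 2: Apply Bayes' theorem for P(D|+)
P(D|+) = P(+|D)P(D) / P(+)
       = 0.01103300 / 0.09463472
       = 0.1166


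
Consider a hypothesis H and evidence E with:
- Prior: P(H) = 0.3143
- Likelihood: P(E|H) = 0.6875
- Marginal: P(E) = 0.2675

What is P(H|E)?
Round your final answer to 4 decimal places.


Using Bayes' theorem:

P(H|E) = P(E|H) × P(H) / P(E)
       = 0.6875 × 0.3143 / 0.2675
       = 0.21608125 / 0.2675
       = 0.8078

The evidence strengthens our belief in H.
Prior: 0.3143 → Posterior: 0.8078


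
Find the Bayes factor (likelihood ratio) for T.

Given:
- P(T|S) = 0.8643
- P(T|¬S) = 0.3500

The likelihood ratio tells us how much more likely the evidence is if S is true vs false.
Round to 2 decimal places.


Likelihood Ratio (LR) = P(T|S) / P(T|¬S)

LR = 0.8643 / 0.3500
   = 2.47

The evidence is 2.47 times more likely if S is true than if S is false.
Since LR > 1, the evidence supports S over ¬S.


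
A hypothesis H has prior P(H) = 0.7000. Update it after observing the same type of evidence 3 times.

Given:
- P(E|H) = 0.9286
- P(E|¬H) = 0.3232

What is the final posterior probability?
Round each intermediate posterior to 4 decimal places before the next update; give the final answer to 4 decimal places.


Sequential Bayesian updating:

Initial prior: P(H) = 0.7000

Update 1:
  P(E) = 0.9286 × 0.7000 + 0.3232 × 0.3000 = 0.65002000 + 0.09696000 = 0.74698000
  P(H|E) = 0.65002000 / 0.74698000 = 0.8702

Update 2:
  P(E) = 0.9286 × 0.8702 + 0.3232 × 0.1298 = 0.80806772 + 0.04195136 = 0.85001908
  P(H|E) = 0.80806772 / 0.85001908 = 0.9506

Update 3:
  P(E) = 0.9286 × 0.9506 + 0.3232 × 0.0494 = 0.88272716 + 0.01596608 = 0.89869324
  P(H|E) = 0.88272716 / 0.89869324 = 0.9822

Final posterior: 0.9822


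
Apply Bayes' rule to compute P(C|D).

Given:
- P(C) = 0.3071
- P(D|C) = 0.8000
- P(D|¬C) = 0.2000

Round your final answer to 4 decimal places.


Bayes' theorem: P(C|D) = P(D|C) × P(C) / P(D)

Step 1: Calculate P(D) using law of total probability
P(D) = P(D|C)P(C) + P(D|¬C)P(¬C)
     = 0.8000 × 0.3071 + 0.2000 × 0.6929
     = 0.24568000 + 0.13858000
     = 0.38426000

Step 2: Apply Bayes' theorem
P(C|D) = P(D|C) × P(C) / P(D)
       = 0.24568000 / 0.38426000
       = 0.6394


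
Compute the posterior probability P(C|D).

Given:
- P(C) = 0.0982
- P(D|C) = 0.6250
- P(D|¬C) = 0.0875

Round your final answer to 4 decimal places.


Bayes' theorem: P(C|D) = P(D|C) × P(C) / P(D)

Step 1: Calculate P(D) using law of total probability
P(D) = P(D|C)P(C) + P(D|¬C)P(¬C)
     = 0.6250 × 0.0982 + 0.0875 × 0.9018
     = 0.06137500 + 0.07890750
     = 0.14028250

Step 2: Apply Bayes' theorem
P(C|D) = P(D|C) × P(C) / P(D)
       = 0.06137500 / 0.14028250
       = 0.4375


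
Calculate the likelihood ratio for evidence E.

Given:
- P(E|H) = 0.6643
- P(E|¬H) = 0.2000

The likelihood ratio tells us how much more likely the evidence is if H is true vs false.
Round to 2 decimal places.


Likelihood Ratio (LR) = P(E|H) / P(E|¬H)

LR = 0.6643 / 0.2000
   = 3.32

The evidence is 3.32 times more likely if H is true than if H is false.
LR > 1, so observing E raises the odds in favor of H.


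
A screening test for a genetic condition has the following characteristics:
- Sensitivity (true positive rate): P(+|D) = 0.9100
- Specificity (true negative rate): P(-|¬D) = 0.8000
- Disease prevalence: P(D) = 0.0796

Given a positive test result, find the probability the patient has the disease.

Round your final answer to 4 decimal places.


Let D = has disease, + = positive test

Given:
- P(D) = 0.0796 (prevalence)
- P(+|D) = 0.9100 (sensitivity)
- P(-|¬D) = 0.8000 (specificity)
- P(+|¬D) = 0.2000 (false positive rate = 1 - specificity)

Step 1: Find P(+)
P(+) = P(+|D)P(D) + P(+|¬D)P(¬D)
     = 0.9100 × 0.0796 + 0.2000 × 0.9204
     = 0.07243600 + 0.18408000
     = 0.25651600

Step 2: Apply Bayes' theorem for P(D|+)
P(D|+) = P(+|D)P(D) / P(+)
       = 0.07243600 / 0.25651600
       = 0.2824


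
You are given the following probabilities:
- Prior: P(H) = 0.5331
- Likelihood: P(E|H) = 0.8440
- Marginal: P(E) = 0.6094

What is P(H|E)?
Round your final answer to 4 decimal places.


Using Bayes' theorem:

P(H|E) = P(E|H) × P(H) / P(E)
       = 0.8440 × 0.5331 / 0.6094
       = 0.44993640 / 0.6094
       = 0.7383

The evidence strengthens our belief in H.
Prior: 0.5331 → Posterior: 0.7383
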